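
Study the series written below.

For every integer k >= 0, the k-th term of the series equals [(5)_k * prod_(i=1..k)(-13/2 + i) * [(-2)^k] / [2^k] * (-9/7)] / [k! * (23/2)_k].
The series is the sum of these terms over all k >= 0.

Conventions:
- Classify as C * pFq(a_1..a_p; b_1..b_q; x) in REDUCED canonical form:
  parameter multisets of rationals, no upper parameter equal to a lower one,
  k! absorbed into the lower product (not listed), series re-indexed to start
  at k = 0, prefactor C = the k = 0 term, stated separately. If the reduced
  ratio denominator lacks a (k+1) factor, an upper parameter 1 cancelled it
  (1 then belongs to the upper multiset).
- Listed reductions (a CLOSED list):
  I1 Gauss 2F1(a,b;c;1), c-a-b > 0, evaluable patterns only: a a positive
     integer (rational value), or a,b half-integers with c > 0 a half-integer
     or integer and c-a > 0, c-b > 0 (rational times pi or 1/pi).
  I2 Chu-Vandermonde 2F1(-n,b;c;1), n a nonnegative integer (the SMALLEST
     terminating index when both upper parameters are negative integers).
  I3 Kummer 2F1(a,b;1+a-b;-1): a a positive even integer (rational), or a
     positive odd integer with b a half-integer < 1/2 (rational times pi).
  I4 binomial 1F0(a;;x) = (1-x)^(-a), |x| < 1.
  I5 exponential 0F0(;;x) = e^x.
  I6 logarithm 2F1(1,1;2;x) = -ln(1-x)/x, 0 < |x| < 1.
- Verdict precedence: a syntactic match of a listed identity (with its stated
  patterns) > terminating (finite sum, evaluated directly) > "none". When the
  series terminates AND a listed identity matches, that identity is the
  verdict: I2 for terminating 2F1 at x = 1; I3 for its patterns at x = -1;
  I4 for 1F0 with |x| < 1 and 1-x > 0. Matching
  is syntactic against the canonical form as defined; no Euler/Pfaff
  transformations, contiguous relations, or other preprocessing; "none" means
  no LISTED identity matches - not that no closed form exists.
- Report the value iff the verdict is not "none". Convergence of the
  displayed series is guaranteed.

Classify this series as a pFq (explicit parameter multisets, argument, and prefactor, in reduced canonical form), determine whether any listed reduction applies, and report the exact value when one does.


Structural cue: from the first term -9/7: the two k-th powers (prefactor -9/7) combine into one argument.
Step ratio: r(k) = (-1) * (k-11/2) (k+5) / [(k+23/2) (k+1)] - rational; roots negated = parameters, x = (-1), C = -9/7.

With C = -9/7: the canonical form is 2F1(-11/2, 5; 23/2; -1). Verdict: Kummer's theorem (I3) fires (x = -1; c = 23/2 equals 1+a-b for upper {-11/2, 5}: listed pattern). Exact value: (-56119635/16777216) * pi.


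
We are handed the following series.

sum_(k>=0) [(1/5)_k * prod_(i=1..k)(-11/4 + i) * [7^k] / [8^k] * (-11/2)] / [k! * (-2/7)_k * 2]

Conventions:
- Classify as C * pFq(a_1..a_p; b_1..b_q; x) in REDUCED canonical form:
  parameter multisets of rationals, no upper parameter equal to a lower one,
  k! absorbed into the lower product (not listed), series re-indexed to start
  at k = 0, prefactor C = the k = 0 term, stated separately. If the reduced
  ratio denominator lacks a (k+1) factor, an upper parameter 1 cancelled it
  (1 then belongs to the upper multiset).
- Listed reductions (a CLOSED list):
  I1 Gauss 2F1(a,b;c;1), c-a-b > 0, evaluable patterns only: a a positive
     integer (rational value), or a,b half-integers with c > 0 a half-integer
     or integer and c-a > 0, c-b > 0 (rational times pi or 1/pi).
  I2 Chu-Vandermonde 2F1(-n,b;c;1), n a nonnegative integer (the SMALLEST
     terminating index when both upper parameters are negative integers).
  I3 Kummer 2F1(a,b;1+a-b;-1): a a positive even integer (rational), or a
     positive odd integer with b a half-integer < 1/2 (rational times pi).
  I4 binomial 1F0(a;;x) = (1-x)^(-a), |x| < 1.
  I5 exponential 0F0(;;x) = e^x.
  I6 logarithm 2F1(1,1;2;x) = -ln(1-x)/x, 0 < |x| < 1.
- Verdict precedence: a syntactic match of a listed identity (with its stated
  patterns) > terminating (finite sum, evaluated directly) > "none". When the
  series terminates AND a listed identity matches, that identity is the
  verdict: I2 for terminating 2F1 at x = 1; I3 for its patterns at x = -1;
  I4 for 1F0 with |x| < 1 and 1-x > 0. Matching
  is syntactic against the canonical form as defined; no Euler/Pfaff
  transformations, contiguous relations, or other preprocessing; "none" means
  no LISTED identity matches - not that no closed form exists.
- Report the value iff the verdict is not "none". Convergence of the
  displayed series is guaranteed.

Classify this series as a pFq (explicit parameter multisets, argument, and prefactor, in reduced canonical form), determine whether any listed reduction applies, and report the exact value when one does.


Classification (C = -11/4): 2F1 with upper {-7/4, 1/5}, lower {-2/7}, argument x = 7/8. Verdict: none. Every listed pattern misses the 2F1 form at 7/8, upper {-7/4, 1/5}.

The tell: t_0 = -11/4 here, and the two geometric factors (C = -11/4) combine into one argument.
Adjacent-term ratio: r(k) = (7/8) * (k-7/4) (k+1/5) / [(k-2/7) (k+1)] - rational; roots negated = parameters, x = (7/8), C = -11/4.


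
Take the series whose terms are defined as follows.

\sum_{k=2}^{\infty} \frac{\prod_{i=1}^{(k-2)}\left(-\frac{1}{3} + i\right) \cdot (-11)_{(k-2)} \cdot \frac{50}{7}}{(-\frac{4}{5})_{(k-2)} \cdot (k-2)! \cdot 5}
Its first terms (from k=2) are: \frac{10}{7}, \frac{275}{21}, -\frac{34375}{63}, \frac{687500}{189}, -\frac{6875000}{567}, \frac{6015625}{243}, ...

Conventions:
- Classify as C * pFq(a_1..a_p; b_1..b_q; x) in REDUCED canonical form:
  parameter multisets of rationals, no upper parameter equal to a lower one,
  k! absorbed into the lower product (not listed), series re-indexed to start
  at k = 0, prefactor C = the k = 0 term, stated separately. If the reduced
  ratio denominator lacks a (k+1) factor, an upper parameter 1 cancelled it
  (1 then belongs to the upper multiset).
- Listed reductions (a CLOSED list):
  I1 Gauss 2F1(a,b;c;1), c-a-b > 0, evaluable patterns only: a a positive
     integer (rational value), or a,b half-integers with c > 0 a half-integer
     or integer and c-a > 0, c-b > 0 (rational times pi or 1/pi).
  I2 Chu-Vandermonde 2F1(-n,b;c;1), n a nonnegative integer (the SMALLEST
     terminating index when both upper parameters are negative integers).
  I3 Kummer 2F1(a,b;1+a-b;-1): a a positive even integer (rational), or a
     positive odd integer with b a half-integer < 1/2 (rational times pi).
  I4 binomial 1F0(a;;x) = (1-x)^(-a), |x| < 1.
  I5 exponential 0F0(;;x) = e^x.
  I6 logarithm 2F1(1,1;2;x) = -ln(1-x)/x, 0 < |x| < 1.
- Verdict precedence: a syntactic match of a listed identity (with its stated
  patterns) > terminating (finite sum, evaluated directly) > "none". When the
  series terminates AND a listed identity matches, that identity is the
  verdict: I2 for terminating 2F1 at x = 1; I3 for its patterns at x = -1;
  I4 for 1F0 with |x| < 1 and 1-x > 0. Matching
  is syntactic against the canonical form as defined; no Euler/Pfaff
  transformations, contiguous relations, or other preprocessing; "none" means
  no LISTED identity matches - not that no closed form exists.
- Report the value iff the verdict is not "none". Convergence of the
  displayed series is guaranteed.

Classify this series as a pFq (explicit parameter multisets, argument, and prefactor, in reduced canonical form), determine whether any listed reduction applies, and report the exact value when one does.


Canonical form: C = \frac{10}{7} times 2F1 with upper {-11, \frac{2}{3}}, lower {-\frac{4}{5}}, x = 1. Verdict: Vandermonde's identity (I2) applies (terminating 2F1 at x = 1 with n = 11, b = 2/3, c = -\frac{4}{5}). Its exact value is -\frac{179826193120}{237086990361}.

Key step: x = 1 and the running product (C = 10/7, x = 1) telescopes to a rising factorial.
Consecutive-term ratio: r(k) = 1 * (k-11) (k+\frac{2}{3}) / [(k-\frac{4}{5}) (k+1)] - rational in k. x = 1; t_0 = \frac{10}{7}; negate the roots.


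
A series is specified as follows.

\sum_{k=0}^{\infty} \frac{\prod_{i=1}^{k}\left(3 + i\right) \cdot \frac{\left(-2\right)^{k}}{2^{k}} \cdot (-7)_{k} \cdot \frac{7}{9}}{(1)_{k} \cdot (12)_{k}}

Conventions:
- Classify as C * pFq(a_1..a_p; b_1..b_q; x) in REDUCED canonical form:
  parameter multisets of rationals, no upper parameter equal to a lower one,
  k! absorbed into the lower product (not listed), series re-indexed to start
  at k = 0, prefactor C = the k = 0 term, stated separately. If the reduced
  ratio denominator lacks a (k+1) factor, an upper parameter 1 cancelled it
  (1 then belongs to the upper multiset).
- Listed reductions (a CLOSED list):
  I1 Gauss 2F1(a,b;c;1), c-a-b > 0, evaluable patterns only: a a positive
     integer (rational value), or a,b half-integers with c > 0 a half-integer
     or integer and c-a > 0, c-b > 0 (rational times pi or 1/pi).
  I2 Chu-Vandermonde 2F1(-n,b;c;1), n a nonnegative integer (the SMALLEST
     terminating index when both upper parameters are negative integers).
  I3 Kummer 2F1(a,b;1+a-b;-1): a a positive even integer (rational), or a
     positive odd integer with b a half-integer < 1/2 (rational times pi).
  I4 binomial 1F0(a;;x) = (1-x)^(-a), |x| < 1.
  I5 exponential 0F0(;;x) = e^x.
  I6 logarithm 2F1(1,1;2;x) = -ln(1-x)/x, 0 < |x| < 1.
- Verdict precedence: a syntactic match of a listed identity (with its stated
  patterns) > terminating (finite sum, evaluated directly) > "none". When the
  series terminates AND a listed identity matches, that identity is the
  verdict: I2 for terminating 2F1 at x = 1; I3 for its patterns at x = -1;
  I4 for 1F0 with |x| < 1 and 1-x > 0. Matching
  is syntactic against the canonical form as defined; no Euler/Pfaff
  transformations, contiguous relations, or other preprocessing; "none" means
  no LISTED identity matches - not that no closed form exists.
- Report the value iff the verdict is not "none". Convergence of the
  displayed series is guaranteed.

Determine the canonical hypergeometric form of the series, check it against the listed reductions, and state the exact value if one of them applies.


With C = \frac{7}{9}: the canonical form is 2F1(-7, 4; 12; -1). Verdict at x = -1: Kummer (I3) matches (x = -1; c = 12 equals 1+a-b for upper {-7, 4}: listed pattern). Its exact value is \frac{385}{54}.

Key observation: t_0 = \frac{7}{9} here, and the two k-th powers (prefactor 7/9) combine into one argument.
Adjacent-term ratio: r(k) = -1 * (k-7) (k+4) / [(k+12) (k+1)] - poly over poly, x = -1 from leading terms; C = \frac{7}{9} at k = 0.


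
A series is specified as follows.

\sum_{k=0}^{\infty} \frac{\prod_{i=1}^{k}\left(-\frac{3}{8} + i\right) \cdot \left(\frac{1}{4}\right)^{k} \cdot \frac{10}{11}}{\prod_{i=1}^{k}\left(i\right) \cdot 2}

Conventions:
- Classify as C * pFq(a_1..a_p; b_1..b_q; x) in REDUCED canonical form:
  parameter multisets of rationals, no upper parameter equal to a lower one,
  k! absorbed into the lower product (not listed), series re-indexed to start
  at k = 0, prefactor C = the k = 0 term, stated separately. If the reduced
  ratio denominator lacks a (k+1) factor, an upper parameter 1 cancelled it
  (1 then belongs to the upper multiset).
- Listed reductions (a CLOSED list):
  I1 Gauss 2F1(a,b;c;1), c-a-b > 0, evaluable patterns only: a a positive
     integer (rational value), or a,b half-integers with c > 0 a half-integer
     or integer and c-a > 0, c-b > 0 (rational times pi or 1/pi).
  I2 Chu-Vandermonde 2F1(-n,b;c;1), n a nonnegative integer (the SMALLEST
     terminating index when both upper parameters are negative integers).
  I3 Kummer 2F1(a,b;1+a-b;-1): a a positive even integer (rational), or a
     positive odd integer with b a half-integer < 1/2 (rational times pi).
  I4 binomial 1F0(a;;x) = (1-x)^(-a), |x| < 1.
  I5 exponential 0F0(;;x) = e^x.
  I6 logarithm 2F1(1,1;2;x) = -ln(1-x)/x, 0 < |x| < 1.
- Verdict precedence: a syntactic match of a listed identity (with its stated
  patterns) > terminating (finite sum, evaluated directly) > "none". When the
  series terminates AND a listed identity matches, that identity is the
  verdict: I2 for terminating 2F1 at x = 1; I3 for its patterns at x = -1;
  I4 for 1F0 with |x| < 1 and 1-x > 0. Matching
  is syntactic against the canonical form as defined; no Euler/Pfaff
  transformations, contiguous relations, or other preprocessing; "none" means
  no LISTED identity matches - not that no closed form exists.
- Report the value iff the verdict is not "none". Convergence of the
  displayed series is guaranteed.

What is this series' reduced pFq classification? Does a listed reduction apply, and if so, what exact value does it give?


At argument \frac{1}{4}: a 1F0 with upper {\frac{5}{8}}, lower {-}, scaled by C = \frac{5}{11}. Verdict: the I4 binomial reduction fires (the 1F0 binomial series: exponent -5/8, x = \frac{1}{4}). Value: \frac{5}{11} \cdot \left(\frac{3}{4}\right)^{-\frac{5}{8}}.

Key step: x = \frac{1}{4} and the running product (C = 5/11) telescopes to a rising factorial.
Term ratio: r(k) = \frac{1}{4} * (k+\frac{5}{8}) / [(k+1)] - rational in k. x = \frac{1}{4}; t_0 = \frac{5}{11}; negate the roots.


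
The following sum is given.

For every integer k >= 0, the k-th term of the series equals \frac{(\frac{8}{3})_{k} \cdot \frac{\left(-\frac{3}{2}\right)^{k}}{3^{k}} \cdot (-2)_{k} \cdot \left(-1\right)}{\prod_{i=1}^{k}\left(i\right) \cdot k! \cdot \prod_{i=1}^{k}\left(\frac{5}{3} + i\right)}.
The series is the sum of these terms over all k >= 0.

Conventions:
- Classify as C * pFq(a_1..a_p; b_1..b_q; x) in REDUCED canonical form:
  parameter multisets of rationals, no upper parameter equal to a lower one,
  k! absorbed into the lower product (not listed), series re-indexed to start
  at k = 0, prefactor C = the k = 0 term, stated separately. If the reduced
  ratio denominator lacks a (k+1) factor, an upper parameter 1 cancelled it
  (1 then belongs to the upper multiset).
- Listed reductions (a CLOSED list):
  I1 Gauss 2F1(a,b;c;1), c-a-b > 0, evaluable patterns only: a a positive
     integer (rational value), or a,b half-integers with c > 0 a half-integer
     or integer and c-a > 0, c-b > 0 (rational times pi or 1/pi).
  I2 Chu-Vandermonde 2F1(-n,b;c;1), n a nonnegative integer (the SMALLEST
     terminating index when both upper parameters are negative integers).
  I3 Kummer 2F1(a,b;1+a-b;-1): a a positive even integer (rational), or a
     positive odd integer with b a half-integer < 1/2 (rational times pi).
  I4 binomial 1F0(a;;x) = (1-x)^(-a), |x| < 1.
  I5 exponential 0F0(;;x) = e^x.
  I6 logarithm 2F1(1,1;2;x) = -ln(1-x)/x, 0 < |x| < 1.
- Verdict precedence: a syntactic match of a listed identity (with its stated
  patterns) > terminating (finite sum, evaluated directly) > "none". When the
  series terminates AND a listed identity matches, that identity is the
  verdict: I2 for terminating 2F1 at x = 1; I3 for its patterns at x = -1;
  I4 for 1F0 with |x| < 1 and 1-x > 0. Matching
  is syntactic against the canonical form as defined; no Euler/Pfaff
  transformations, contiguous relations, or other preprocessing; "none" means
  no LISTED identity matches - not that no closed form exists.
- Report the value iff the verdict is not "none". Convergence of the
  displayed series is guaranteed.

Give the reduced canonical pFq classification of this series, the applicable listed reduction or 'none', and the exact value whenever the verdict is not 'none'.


Classification (C = -1): 1F1 with upper {-2}, lower {1}, argument x = -\frac{1}{2}. Verdict: terminating - the sum ends at index 2 because -2 is a negative integer; exact evaluation follows. Exact value: -\frac{17}{8}.

Key step: from the first term -1: the lower running product (prefactor -1) is a rising factorial.
Step ratio: r(k) = -\frac{1}{2} * (k-2) / [(k+1) (k+1)] - rational; roots negated = parameters, x = -\frac{1}{2}, C = -1.


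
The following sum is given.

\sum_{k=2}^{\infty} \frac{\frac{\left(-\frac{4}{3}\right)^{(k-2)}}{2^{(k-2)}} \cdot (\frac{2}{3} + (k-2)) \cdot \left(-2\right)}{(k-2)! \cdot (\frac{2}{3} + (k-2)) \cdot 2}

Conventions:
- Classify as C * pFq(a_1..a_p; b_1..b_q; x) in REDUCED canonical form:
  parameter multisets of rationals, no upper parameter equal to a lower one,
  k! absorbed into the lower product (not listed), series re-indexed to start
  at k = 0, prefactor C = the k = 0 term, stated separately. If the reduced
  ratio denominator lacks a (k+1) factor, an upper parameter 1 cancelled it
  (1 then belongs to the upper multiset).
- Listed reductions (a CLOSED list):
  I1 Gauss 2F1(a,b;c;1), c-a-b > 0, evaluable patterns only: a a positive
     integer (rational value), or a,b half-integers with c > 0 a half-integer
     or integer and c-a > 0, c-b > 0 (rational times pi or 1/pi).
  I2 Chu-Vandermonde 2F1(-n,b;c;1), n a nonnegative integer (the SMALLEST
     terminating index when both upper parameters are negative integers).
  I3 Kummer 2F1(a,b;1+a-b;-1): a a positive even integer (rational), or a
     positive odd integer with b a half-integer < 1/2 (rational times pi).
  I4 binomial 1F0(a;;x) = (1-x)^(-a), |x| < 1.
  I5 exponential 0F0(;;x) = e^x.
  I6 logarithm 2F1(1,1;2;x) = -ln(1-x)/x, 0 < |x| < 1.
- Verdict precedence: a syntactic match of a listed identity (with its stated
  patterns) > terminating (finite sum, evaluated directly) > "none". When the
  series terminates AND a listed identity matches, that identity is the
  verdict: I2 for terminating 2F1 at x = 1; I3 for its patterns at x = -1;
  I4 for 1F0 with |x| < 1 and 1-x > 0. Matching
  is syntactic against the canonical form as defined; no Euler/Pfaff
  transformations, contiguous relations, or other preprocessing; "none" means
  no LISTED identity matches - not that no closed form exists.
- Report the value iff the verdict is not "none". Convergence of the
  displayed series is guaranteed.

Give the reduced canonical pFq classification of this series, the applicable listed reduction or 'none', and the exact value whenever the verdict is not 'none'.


Classification (C = -1): 0F0 with upper {-}, lower {-}, argument x = -\frac{2}{3}. Verdict: the I5 exponential reduction applies (the 0F0 exponential series at x = -\frac{2}{3}). Value: \left(-1\right) \cdot e^{-\frac{2}{3}}.

Key observation: from the first term -1: the constant factors (C = -1, x = -2/3) combine into one prefactor.
Term ratio: r(k) = -\frac{2}{3} * 1 / [(k+1)] ; factor over Q: parameters, x = -\frac{2}{3}, and C = -1.


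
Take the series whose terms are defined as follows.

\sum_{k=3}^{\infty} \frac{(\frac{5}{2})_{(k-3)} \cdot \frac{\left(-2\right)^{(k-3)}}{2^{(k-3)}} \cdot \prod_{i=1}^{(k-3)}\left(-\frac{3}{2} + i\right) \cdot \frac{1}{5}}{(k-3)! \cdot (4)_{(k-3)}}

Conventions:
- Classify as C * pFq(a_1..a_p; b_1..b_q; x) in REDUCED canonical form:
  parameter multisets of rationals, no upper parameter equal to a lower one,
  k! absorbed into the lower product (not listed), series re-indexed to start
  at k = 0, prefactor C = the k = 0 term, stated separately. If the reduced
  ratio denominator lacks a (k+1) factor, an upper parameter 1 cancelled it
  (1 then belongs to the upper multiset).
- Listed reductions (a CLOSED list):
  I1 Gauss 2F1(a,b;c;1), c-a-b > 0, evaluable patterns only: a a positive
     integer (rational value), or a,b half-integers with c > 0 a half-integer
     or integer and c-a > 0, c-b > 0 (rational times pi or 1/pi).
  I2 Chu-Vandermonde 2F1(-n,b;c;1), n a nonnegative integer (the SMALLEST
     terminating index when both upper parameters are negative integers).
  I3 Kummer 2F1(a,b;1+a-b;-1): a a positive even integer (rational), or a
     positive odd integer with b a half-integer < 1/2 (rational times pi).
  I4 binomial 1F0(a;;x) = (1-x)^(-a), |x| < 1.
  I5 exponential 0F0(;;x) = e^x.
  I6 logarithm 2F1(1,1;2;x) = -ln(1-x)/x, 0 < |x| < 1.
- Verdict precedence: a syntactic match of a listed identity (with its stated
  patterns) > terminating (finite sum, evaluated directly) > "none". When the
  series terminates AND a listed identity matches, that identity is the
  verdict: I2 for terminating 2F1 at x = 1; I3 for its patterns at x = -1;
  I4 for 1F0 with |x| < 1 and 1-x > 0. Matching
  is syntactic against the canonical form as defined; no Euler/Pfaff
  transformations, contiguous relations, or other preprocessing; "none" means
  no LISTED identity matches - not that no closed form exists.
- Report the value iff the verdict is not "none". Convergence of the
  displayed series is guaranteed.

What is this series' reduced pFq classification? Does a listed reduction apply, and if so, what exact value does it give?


The series (x = -1) is 2F1: upper {-\frac{1}{2}, \frac{5}{2}}, lower {4}, prefactor \frac{1}{5}. Verdict: none. Every listed pattern misses the 2F1 form at -1, upper {-\frac{1}{2}, \frac{5}{2}}.

Structural cue: x = -1 and the two k-th powers (C = 1/5) combine into one argument.
Adjacent-term ratio: r(k) = -1 * (k-\frac{1}{2}) (k+\frac{5}{2}) / [(k+4) (k+1)] - poly over poly, x = -1 from leading terms; C = \frac{1}{5} at k = 0.


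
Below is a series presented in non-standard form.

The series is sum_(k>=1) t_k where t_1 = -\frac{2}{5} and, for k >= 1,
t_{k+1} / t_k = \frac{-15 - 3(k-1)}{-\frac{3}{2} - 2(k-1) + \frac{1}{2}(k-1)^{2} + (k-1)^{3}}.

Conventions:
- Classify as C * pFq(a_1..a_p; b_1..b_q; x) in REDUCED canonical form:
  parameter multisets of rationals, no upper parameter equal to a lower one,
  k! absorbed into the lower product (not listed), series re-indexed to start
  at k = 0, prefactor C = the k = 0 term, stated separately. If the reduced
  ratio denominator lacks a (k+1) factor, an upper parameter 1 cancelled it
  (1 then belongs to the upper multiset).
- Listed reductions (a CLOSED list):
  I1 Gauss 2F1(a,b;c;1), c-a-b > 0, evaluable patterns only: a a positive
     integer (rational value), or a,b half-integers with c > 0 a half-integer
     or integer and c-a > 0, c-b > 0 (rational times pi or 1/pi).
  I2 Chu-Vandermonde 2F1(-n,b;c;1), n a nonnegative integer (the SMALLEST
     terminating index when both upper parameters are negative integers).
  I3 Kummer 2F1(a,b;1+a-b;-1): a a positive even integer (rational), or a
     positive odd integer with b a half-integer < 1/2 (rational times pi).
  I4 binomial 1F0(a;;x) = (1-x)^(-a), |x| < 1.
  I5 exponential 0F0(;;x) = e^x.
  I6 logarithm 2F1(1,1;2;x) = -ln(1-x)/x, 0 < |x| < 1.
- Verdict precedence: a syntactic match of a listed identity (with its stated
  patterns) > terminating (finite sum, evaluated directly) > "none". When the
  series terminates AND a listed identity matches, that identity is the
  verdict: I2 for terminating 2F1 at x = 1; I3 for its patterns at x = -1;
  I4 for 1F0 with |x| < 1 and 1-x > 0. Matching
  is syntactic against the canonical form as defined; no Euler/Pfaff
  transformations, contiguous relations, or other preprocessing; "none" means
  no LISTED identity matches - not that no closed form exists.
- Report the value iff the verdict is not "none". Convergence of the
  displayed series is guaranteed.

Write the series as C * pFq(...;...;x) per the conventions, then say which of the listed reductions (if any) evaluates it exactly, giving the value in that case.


Classification (C = -\frac{2}{5}): 1F2 with upper {5}, lower {-\frac{3}{2}, 1}, argument x = -3. Verdict: none - at argument -3 the multisets {5} ; {-\frac{3}{2}, 1} match no listed identity.

Key observation: with t_0 = -\frac{2}{5}, factor the ratio over Q (prefactor -2/5): negated roots = parameters.
Ratio: r(k) = -3 * (k+5) / [(k-\frac{3}{2}) (k+1) (k+1)] ; factor over Q: parameters, x = -3, and C = -\frac{2}{5}.


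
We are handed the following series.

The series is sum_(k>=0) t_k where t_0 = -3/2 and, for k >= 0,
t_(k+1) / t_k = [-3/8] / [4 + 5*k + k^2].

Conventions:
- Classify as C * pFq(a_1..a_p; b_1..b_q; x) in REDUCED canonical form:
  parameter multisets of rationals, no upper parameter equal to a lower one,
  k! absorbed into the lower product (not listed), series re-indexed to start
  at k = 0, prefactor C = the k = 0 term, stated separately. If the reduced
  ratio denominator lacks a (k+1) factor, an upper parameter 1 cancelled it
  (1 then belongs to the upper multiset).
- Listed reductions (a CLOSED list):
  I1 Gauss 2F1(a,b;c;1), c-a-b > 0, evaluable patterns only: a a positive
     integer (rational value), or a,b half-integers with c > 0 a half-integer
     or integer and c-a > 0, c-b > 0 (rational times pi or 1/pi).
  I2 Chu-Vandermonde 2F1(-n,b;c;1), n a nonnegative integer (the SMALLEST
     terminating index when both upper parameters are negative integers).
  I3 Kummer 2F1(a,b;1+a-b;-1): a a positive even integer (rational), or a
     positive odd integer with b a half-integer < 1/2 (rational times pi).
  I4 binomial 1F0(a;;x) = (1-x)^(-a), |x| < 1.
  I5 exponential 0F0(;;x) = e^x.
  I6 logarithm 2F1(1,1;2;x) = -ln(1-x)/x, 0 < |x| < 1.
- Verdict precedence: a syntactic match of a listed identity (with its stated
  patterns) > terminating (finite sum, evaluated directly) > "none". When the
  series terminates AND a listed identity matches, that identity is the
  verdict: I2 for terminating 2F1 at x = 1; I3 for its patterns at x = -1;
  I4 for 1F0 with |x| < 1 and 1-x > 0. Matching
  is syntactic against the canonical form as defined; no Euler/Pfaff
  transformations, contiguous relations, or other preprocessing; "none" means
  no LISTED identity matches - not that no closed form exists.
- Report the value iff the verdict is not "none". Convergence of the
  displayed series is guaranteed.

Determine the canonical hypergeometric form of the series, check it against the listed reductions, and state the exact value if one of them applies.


With C = -3/2: the canonical form is 0F1(-; 4; -3/8). Verdict: none - at argument -3/8 the multisets {-} ; {4} match no listed identity.

Structural cue: x = (-3/8) and factor the ratio over Q (prefactor -3/2): negated roots = parameters.
Step ratio: r(k) = (-3/8) * 1 / [(k+4) (k+1)] - rational in k, leading ratio (-3/8); with t_0 = -3/2, classification follows.


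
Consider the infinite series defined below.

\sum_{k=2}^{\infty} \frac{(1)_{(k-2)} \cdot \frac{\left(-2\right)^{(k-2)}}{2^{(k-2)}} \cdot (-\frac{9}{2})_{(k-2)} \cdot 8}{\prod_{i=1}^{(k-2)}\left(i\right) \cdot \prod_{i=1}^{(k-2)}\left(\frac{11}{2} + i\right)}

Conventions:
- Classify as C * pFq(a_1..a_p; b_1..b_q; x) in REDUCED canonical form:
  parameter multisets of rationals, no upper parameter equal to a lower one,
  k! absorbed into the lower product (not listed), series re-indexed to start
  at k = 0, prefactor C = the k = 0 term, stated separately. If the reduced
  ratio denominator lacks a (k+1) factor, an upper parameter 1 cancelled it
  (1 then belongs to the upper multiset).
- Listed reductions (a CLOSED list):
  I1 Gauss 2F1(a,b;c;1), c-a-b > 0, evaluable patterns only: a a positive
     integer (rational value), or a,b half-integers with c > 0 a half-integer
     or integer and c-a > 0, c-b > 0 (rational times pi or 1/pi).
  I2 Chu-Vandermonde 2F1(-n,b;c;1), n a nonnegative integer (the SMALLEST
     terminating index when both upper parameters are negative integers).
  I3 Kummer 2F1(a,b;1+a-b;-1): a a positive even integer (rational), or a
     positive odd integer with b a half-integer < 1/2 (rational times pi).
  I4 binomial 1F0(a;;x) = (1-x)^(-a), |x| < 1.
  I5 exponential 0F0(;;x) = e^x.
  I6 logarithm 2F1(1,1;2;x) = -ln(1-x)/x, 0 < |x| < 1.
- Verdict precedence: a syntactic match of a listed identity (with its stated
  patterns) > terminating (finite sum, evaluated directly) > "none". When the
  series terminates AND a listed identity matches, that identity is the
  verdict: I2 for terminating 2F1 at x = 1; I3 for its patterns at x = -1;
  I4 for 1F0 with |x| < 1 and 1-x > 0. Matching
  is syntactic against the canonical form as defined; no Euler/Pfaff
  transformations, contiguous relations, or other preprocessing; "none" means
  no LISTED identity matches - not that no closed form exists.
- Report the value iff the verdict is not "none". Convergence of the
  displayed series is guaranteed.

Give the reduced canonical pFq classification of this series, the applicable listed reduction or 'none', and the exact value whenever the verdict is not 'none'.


This is 8 * 2F1(-\frac{9}{2}, 1; \frac{13}{2}; -1) in reduced canonical form. Verdict: Kummer (I3) matches (x = -1; c = \frac{13}{2} equals 1+a-b for upper {-\frac{9}{2}, 1}: listed pattern). Value: \frac{693}{128} \cdot \pi.

The tell: t_0 = 8 here, and the lower running product (prefactor 8) is a rising factorial.
Adjacent-term ratio: r(k) = -1 * (k-\frac{9}{2}) (k+1) / [(k+\frac{13}{2}) (k+1)] - rational; roots negated = parameters, x = -1, C = 8.


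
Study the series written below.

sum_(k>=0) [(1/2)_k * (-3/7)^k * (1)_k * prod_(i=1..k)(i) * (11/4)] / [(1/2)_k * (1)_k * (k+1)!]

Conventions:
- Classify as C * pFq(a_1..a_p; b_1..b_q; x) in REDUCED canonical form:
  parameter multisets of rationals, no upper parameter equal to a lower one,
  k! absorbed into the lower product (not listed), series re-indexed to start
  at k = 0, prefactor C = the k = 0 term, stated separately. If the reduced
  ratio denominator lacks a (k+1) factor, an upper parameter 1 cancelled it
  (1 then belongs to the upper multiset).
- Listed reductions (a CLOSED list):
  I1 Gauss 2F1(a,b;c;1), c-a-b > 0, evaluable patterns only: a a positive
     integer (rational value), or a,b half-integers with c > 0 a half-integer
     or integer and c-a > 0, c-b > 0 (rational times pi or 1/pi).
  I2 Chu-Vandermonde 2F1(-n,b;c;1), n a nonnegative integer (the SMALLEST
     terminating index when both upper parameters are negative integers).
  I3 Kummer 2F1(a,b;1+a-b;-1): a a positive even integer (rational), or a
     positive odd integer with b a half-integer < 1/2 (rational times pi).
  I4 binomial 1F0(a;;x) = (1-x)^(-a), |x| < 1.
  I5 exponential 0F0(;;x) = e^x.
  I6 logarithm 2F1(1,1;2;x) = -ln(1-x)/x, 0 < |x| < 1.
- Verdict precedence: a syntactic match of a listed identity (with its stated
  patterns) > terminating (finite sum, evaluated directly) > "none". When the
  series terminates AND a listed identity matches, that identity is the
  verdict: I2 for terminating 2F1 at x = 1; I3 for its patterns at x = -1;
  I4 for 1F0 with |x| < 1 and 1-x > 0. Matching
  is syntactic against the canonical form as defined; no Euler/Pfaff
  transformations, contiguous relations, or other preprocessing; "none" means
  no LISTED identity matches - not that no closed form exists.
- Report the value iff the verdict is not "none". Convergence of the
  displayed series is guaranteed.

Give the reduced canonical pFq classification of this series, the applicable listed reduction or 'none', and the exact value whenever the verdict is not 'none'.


Reduced: x = -3/7, 2F1, upper = {1, 1}, lower = {2}, C = 11/4. Verdict: the logarithmic series (I6) matches (the logarithm: parameters (1,1;2), x = -3/7). Its exact value is (77/12) * ln(10/7).

Key step: from the first term 11/4: the denominator's factorial ratio (C = 11/4, x = -3/7) is a lower Pochhammer.
Term ratio: r(k) = (-3/7) * (k+1) (k+1) / [(k+2) (k+1)] - rational in k, leading ratio (-3/7); with t_0 = 11/4, classification follows.


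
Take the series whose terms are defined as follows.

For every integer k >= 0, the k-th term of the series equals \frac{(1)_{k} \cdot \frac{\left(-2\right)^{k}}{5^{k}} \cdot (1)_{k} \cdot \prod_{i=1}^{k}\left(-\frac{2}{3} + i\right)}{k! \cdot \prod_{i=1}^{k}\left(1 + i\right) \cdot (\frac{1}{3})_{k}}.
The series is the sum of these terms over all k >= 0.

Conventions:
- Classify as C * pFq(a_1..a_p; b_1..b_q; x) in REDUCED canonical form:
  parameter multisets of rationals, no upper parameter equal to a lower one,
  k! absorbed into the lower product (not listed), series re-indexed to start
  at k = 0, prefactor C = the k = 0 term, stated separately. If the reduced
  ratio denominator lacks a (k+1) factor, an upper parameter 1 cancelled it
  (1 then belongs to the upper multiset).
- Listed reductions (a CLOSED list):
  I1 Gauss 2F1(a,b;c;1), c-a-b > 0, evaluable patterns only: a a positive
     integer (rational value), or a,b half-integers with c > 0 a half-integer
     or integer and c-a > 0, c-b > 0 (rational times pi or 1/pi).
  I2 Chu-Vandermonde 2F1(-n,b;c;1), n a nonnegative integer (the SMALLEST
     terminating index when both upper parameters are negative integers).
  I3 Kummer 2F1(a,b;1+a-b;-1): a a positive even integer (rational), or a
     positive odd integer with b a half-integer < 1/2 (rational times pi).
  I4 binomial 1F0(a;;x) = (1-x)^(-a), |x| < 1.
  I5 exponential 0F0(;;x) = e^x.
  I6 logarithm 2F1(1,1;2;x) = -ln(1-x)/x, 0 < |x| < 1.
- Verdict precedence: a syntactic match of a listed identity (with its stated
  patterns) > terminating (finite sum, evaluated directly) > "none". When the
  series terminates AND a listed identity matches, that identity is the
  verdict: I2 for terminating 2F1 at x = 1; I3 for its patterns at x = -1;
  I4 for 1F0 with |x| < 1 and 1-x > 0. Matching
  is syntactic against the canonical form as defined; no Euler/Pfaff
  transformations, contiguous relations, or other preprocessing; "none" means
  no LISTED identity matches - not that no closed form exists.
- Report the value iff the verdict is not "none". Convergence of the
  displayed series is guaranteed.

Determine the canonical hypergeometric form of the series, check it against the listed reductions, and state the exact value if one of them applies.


Classification (C = 1): 2F1 with upper {1, 1}, lower {2}, argument x = -\frac{2}{5}. Verdict: this is the I6 logarithm reduction (the logarithm: parameters (1,1;2), x = -\frac{2}{5}). Value: \frac{5}{2} \cdot \ln\left(\frac{7}{5}\right).

Structural cue: t_0 = 1 here, and the lower running product (prefactor 1) is a rising factorial.
Consecutive-term ratio: r(k) = -\frac{2}{5} * (k+1) (k+1) / [(k+2) (k+1)] - rational in k, leading ratio -\frac{2}{5}; with t_0 = 1, classification follows.


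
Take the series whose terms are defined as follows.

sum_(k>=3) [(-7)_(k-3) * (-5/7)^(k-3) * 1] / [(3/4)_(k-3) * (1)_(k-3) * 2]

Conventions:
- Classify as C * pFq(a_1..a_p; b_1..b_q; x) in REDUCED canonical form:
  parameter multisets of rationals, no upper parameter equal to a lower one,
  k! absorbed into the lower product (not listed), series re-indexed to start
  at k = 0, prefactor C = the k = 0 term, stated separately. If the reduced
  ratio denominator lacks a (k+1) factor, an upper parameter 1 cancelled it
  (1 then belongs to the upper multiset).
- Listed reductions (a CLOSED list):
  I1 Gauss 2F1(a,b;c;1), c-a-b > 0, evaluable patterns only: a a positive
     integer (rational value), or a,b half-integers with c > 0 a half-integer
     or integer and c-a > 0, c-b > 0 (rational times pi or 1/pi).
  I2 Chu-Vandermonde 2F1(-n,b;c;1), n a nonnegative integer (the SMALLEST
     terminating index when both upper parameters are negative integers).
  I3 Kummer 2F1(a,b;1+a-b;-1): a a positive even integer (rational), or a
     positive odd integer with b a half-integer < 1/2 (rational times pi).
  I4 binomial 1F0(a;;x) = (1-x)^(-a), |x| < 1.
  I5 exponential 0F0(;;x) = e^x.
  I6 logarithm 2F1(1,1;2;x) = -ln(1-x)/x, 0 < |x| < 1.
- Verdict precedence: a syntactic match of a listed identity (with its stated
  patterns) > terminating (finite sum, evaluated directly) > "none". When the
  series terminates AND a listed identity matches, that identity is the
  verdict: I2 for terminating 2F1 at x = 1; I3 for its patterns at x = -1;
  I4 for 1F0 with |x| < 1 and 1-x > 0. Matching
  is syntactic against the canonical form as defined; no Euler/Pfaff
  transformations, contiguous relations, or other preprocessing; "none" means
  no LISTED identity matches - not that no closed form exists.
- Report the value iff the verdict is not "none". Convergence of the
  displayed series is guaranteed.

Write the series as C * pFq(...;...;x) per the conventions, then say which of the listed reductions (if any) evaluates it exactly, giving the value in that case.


Prefactor 1/2, argument -5/7: 1F1 with upper {-7} over lower {3/4}. Verdict: terminating. (-7)_k vanishes past k = 7, leaving a 8-term sum, computed directly. Hence: 135352256211841/13467739625802.

Structural cue: with t_0 = 1/2, (1)_k (C = 1/2) is k! itself.
Ratio: r(k) = (-5/7) * (k-7) / [(k+3/4) (k+1)] ; factor over Q: parameters, x = (-5/7), and C = 1/2.


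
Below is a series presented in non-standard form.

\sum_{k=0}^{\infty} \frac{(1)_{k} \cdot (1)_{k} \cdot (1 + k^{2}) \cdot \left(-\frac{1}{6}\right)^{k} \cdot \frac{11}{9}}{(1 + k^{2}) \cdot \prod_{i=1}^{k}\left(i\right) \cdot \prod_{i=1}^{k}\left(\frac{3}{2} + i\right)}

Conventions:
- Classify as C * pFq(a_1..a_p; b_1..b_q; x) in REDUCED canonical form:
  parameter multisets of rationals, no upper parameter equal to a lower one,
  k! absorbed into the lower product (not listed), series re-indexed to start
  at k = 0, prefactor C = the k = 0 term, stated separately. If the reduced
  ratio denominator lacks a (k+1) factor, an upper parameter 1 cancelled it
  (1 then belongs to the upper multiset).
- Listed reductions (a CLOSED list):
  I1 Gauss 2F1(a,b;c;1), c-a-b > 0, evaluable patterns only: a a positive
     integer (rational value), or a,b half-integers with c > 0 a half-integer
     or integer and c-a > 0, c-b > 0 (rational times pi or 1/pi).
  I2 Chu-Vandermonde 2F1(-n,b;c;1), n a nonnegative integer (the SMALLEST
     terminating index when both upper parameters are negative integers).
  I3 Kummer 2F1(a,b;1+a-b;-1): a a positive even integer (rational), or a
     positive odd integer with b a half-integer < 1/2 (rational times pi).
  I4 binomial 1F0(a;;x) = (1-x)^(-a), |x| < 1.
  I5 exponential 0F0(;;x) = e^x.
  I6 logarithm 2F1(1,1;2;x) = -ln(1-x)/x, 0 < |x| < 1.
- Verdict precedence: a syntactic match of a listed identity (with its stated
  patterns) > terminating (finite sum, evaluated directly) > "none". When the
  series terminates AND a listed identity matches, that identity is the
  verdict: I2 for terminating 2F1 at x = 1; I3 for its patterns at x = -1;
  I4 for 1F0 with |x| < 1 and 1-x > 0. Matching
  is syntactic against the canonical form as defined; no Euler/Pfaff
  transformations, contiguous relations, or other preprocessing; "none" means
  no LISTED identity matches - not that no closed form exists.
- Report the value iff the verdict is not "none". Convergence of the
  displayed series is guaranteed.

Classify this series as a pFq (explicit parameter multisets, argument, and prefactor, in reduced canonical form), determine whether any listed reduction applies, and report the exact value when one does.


At argument -\frac{1}{6}: a 2F1 with upper {1, 1}, lower {\frac{5}{2}}, scaled by C = \frac{11}{9}. Verdict: none - this 2F1 at x = -\frac{1}{6} matches no listed pattern, and upper {1, 1} holds no stopper.

Key observation: from the first term \frac{11}{9}: the lower running product (C = 11/9) is a rising factorial.
Consecutive-term ratio: r(k) = -\frac{1}{6} * (k+1) (k+1) / [(k+\frac{5}{2}) (k+1)] - poly over poly, x = -\frac{1}{6} from leading terms; C = \frac{11}{9} at k = 0.


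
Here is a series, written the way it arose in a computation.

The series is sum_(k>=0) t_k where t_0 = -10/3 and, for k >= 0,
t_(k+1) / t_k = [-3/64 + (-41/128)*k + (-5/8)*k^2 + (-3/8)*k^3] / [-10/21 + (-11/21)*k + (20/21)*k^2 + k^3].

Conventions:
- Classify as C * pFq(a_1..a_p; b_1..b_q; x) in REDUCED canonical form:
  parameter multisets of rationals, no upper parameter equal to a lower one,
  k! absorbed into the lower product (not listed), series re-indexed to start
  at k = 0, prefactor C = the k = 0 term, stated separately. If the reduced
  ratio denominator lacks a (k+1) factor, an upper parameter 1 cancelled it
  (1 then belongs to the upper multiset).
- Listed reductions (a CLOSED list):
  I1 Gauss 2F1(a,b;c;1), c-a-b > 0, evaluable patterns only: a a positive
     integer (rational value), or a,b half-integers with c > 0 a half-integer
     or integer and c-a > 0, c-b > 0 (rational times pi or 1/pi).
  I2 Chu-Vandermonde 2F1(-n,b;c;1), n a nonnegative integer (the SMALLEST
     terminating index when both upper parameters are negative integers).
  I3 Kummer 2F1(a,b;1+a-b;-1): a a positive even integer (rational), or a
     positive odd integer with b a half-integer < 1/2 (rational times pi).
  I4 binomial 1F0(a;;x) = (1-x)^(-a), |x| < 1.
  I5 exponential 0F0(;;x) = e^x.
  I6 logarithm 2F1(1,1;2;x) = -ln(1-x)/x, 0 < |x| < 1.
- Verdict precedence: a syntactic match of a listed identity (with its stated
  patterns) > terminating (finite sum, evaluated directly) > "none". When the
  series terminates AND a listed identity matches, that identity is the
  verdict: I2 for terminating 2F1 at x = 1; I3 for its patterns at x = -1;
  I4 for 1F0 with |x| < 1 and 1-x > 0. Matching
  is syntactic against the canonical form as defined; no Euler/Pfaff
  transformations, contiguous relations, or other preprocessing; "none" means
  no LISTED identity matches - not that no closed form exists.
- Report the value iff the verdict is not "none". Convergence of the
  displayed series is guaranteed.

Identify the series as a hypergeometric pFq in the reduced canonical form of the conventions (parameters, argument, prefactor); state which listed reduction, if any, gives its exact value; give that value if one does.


This is -10/3 * 2F1(1/4, 3/4; -5/7; -3/8) in reduced canonical form. Verdict: none. A 2F1 with upper {1/4, 3/4} fits none of I1-I6 at x = -3/8; the sum runs forever.

The tell: with t_0 = -10/3, the expanded ratio factors over Q; C = -10/3, x = -3/8, roots give parameters.
Ratio: r(k) = (-3/8) * (k+1/4) (k+3/4) / [(k-5/7) (k+1)] - rational in k. x = (-3/8); t_0 = -10/3; negate the roots.
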